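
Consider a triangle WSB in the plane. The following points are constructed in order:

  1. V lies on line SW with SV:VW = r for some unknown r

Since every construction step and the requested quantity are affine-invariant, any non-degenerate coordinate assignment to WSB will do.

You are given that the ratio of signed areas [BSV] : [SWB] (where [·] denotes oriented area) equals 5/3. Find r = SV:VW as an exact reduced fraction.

r = -5/2

Work in coordinates with W = (0, 0), S = (1, 0), B = (0, 1).
1. With SV:VW = r, write λ = r/(r+1) so V = S + λ·(W−S); V is affine-linear in λ
Every point depending on V is an affine combination of V and λ-independent points, so each such coordinate is linear in λ; the λ² term in each signed area is a multiple of (W−S)×(W−S) = 0, so 2·[BSV] and 2·[SWB] are each linear in λ. Evaluating at λ=0 and λ=1:
  2·[BSV] = −λ,   2·[SWB] = -1
So [BSV]:[SWB] = (−λ) / (-1). Setting this equal to 5/3:
  −λ = 5/3·(-1)  ⇒  λ = 5/3
Then r = λ/(1−λ) = (5/3)/(-2/3) = -5/2. Check: with r = -5/2, V = (-2/3, 0) and [BSV]:[SWB] = 5/3 as required.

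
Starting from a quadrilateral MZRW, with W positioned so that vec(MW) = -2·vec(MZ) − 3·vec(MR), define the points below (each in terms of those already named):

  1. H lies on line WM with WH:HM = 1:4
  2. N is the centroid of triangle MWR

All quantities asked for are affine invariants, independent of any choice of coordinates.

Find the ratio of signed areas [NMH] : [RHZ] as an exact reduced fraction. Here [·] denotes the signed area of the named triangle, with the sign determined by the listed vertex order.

[NMH]:[RHZ] = -8/75

Set M = (0, 0), Z = (1, 0), R = (0, 1), W = (-2, -3); any affine frame gives the same invariant.
1. H lies on line WM with WH:HM = 1:4 ⇒ H = (-8/5, -12/5)
2. N is the centroid of triangle MWR ⇒ N = (-2/3, -2/3)
2·[NMH] = -8/15, 2·[RHZ] = 5
[NMH]:[RHZ] = -8/15:5 = -8/75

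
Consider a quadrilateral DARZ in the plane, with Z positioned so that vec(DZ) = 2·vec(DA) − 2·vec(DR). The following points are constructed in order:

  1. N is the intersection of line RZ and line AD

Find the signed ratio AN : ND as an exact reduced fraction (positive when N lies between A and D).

AN:ND = 1/2

Assign D = (0, 0), A = (1, 0), R = (0, 1), Z = (2, -2) — the answer is frame-independent, so this choice is without loss of generality.
1. N is the intersection of line RZ and line AD ⇒ N = (2/3, 0)
N = A + t·(D−A) with t = 1/3, so AN:ND = t:(1−t) = 1/3:2/3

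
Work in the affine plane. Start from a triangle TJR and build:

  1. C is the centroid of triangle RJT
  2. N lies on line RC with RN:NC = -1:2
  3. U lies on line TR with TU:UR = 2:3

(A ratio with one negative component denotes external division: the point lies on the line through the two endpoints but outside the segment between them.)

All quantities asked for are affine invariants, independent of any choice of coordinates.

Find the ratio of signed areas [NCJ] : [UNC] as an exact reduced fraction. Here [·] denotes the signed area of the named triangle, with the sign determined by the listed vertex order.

Set T = (0, 0), J = (1, 0), R = (0, 1); any affine frame gives the same invariant.
1. C is the centroid of triangle RJT ⇒ C = (1/3, 1/3)
2. N lies on line RC with RN:NC = -1:2 ⇒ N = (-1/3, 5/3)
3. U lies on line TR with TU:UR = 2:3 ⇒ U = (0, 2/5)
2·[NCJ] = 2/3, 2·[UNC] = -2/5
[NCJ]:[UNC] = 2/3:-2/5 = -5/3

[NCJ]:[UNC] = -5/3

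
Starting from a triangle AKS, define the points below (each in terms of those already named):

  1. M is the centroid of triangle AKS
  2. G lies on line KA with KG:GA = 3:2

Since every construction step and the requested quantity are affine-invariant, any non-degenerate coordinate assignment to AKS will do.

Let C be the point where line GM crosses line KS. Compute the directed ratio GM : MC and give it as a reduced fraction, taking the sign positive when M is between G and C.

GM:MC = 4/5

Set A = (0, 0), K = (1, 0), S = (0, 1); any affine frame gives the same invariant.
1. M is the centroid of triangle AKS ⇒ M = (1/3, 1/3)
2. G lies on line KA with KG:GA = 3:2 ⇒ G = (2/5, 0)
line GM meets KS at C = (1/4, 3/4)
M = G + t·(C−G) with t = 4/9, so GM:MC = 4/9:5/9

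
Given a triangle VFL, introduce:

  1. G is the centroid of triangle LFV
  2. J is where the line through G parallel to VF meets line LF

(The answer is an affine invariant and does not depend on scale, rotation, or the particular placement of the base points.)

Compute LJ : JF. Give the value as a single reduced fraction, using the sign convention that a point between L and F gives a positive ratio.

LJ:JF = 2

Work in coordinates with V = (0, 0), F = (1, 0), L = (0, 1).
1. G is the centroid of triangle LFV ⇒ G = (1/3, 1/3)
2. J is where the line through G parallel to VF meets line LF ⇒ J = (2/3, 1/3)
J = L + t·(F−L) with t = 2/3, so LJ:JF = t:(1−t) = 2/3:1/3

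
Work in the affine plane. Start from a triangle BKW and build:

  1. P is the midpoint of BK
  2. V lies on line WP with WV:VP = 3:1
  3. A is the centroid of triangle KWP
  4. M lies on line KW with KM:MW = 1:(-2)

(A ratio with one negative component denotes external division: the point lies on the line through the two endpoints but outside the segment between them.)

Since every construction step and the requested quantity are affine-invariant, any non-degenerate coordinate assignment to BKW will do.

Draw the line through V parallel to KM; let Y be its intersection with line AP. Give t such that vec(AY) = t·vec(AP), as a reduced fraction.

Work in coordinates with B = (0, 0), K = (1, 0), W = (0, 1).
1. P is the midpoint of BK ⇒ P = (1/2, 0)
2. V lies on line WP with WV:VP = 3:1 ⇒ V = (3/8, 1/4)
3. A is the centroid of triangle KWP ⇒ A = (1/2, 1/3)
4. M lies on line KW with KM:MW = 1:(-2) ⇒ M = (2, -1)
through V parallel to KM: direction (1, -1); meets AP at Y = (1/2, 1/8)
Y = A + t·(P−A) with t = 5/8

t = 5/8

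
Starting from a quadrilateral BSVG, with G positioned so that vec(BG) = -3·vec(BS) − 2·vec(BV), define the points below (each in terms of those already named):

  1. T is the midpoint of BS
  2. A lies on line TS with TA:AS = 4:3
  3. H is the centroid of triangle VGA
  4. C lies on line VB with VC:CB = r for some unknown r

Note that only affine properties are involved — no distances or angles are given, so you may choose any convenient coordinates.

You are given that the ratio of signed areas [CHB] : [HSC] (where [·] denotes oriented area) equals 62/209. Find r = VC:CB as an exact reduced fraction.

r = 5/4

Set B = (0, 0), S = (1, 0), V = (0, 1), G = (-3, -2); any affine frame gives the same invariant.
1. T is the midpoint of BS ⇒ T = (1/2, 0)
2. A lies on line TS with TA:AS = 4:3 ⇒ A = (11/14, 0)
3. H is the centroid of triangle VGA ⇒ H = (-31/42, -1/3)
4. With VC:CB = r, write λ = r/(r+1) so C = V + λ·(B−V); C is affine-linear in λ
Every point depending on C is an affine combination of C and λ-independent points, so each such coordinate is linear in λ; the λ² term in each signed area is a multiple of (B−V)×(B−V) = 0, so 2·[CHB] and 2·[HSC] are each linear in λ. Evaluating at λ=0 and λ=1:
  2·[CHB] = -31/42·λ + 31/42,   2·[HSC] = -73/42·λ + 29/14
So [CHB]:[HSC] = (-31/42·λ + 31/42) / (-73/42·λ + 29/14). Setting this equal to 62/209:
  -31/42·λ + 31/42 = 62/209·(-73/42·λ + 29/14)  ⇒  λ = 5/9
Then r = λ/(1−λ) = (5/9)/(4/9) = 5/4. Check: with r = 5/4, C = (0, 4/9) and [CHB]:[HSC] = 62/209 as required.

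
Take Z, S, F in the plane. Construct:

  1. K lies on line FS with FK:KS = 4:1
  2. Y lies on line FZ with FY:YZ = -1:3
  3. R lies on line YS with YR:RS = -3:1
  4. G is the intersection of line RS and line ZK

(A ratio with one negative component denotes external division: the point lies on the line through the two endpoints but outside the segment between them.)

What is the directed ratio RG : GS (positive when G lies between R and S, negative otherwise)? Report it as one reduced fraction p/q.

RG:GS = -9/2

Work in coordinates with Z = (0, 0), S = (1, 0), F = (0, 1).
1. K lies on line FS with FK:KS = 4:1 ⇒ K = (4/5, 1/5)
2. Y lies on line FZ with FY:YZ = -1:3 ⇒ Y = (0, 3/2)
3. R lies on line YS with YR:RS = -3:1 ⇒ R = (3/2, -3/4)
4. G is the intersection of line RS and line ZK ⇒ G = (6/7, 3/14)
G = R + t·(S−R) with t = 9/7, so RG:GS = t:(1−t) = 9/7:-2/7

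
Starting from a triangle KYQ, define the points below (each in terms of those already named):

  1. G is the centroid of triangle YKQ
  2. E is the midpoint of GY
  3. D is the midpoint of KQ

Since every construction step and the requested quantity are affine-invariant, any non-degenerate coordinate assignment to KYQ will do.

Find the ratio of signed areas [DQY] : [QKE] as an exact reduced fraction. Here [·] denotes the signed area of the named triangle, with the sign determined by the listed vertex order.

Assign K = (0, 0), Y = (1, 0), Q = (0, 1) — the answer is frame-independent, so this choice is without loss of generality.
1. G is the centroid of triangle YKQ ⇒ G = (1/3, 1/3)
2. E is the midpoint of GY ⇒ E = (2/3, 1/6)
3. D is the midpoint of KQ ⇒ D = (0, 1/2)
2·[DQY] = -1/2, 2·[QKE] = 2/3
[DQY]:[QKE] = -1/2:2/3 = -3/4

[DQY]:[QKE] = -3/4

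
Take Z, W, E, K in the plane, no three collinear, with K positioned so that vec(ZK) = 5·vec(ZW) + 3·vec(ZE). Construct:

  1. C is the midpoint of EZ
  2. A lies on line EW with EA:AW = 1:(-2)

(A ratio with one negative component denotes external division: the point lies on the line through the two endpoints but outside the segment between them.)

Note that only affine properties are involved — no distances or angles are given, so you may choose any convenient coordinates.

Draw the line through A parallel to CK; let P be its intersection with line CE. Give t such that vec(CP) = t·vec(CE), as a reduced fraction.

Assign Z = (0, 0), W = (1, 0), E = (0, 1), K = (5, 3) — the answer is frame-independent, so this choice is without loss of generality.
1. C is the midpoint of EZ ⇒ C = (0, 1/2)
2. A lies on line EW with EA:AW = 1:(-2) ⇒ A = (-1, 2)
through A parallel to CK: direction (5, 5/2); meets CE at P = (0, 5/2)
P = C + t·(E−C) with t = 4

t = 4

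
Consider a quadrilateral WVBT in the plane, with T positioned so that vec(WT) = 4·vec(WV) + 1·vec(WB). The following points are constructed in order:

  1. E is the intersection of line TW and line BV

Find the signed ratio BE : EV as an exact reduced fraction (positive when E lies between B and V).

BE:EV = 4

Assign W = (0, 0), V = (1, 0), B = (0, 1), T = (4, 1) — the answer is frame-independent, so this choice is without loss of generality.
1. E is the intersection of line TW and line BV ⇒ E = (4/5, 1/5)
E = B + t·(V−B) with t = 4/5, so BE:EV = t:(1−t) = 4/5:1/5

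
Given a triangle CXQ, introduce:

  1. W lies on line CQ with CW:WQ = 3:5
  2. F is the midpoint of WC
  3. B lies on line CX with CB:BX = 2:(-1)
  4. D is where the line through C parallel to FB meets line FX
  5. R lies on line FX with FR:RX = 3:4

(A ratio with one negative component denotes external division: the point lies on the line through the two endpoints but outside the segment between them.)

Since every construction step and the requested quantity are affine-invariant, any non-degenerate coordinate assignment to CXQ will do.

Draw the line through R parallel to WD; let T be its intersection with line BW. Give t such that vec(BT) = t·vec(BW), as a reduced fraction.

t = 25/14

Assign C = (0, 0), X = (1, 0), Q = (0, 1) — the answer is frame-independent, so this choice is without loss of generality.
1. W lies on line CQ with CW:WQ = 3:5 ⇒ W = (0, 3/8)
2. F is the midpoint of WC ⇒ F = (0, 3/16)
3. B lies on line CX with CB:BX = 2:(-1) ⇒ B = (2, 0)
4. D is where the line through C parallel to FB meets line FX ⇒ D = (2, -3/16)
5. R lies on line FX with FR:RX = 3:4 ⇒ R = (3/7, 3/28)
through R parallel to WD: direction (2, -9/16); meets BW at T = (-11/7, 75/112)
T = B + t·(W−B) with t = 25/14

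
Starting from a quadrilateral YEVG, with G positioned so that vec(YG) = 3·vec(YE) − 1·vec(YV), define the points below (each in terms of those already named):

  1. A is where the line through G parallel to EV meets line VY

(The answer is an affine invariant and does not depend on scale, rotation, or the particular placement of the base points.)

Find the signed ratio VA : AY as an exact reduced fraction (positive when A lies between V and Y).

VA:AY = -1/2

Assign Y = (0, 0), E = (1, 0), V = (0, 1), G = (3, -1) — the answer is frame-independent, so this choice is without loss of generality.
1. A is where the line through G parallel to EV meets line VY ⇒ A = (0, 2)
A = V + t·(Y−V) with t = -1, so VA:AY = t:(1−t) = -1:2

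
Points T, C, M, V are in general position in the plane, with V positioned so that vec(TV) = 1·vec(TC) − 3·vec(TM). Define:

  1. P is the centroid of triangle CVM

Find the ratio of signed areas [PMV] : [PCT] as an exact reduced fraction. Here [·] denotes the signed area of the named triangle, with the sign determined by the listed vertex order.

Set T = (0, 0), C = (1, 0), M = (0, 1), V = (1, -3); any affine frame gives the same invariant.
1. P is the centroid of triangle CVM ⇒ P = (2/3, -2/3)
2·[PMV] = 1, 2·[PCT] = 2/3
[PMV]:[PCT] = 1:2/3 = 3/2

[PMV]:[PCT] = 3/2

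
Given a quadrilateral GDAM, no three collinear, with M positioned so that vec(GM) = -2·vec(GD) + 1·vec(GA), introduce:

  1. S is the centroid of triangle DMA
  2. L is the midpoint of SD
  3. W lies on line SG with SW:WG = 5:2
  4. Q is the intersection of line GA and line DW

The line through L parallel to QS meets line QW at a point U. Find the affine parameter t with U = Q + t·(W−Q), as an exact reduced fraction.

t = -21/4

Choose coordinates G = (0, 0), D = (1, 0), A = (0, 1), M = (-2, 1).
1. S is the centroid of triangle DMA ⇒ S = (-1/3, 2/3)
2. L is the midpoint of SD ⇒ L = (1/3, 1/3)
3. W lies on line SG with SW:WG = 5:2 ⇒ W = (-2/21, 4/21)
4. Q is the intersection of line GA and line DW ⇒ Q = (0, 4/23)
through L parallel to QS: direction (-1/3, 34/69); meets QW at U = (1/2, 2/23)
U = Q + t·(W−Q) with t = -21/4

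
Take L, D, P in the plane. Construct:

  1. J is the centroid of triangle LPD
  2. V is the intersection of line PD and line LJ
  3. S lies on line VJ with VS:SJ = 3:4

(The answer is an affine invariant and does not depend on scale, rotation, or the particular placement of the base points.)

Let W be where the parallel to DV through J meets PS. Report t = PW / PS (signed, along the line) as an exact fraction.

t = 7/3

Choose coordinates L = (0, 0), D = (1, 0), P = (0, 1).
1. J is the centroid of triangle LPD ⇒ J = (1/3, 1/3)
2. V is the intersection of line PD and line LJ ⇒ V = (1/2, 1/2)
3. S lies on line VJ with VS:SJ = 3:4 ⇒ S = (3/7, 3/7)
through J parallel to DV: direction (-1/2, 1/2); meets PS at W = (1, -1/3)
W = P + t·(S−P) with t = 7/3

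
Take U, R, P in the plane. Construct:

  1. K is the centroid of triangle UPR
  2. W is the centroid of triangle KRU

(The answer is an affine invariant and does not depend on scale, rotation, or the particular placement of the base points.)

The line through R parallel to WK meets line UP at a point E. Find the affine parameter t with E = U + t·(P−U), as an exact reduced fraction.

Work in coordinates with U = (0, 0), R = (1, 0), P = (0, 1).
1. K is the centroid of triangle UPR ⇒ K = (1/3, 1/3)
2. W is the centroid of triangle KRU ⇒ W = (4/9, 1/9)
through R parallel to WK: direction (-1/9, 2/9); meets UP at E = (0, 2)
E = U + t·(P−U) with t = 2

t = 2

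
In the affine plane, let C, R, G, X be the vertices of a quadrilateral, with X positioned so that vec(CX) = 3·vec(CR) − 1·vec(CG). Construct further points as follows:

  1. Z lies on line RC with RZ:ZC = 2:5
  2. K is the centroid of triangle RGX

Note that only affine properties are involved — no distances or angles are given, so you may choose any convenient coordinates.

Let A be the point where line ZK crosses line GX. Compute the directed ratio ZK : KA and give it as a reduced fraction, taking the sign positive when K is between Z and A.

ZK:KA = 26/7

Choose coordinates C = (0, 0), R = (1, 0), G = (0, 1), X = (3, -1).
1. Z lies on line RC with RZ:ZC = 2:5 ⇒ Z = (5/7, 0)
2. K is the centroid of triangle RGX ⇒ K = (4/3, 0)
line ZK meets GX at A = (3/2, 0)
K = Z + t·(A−Z) with t = 26/33, so ZK:KA = 26/33:7/33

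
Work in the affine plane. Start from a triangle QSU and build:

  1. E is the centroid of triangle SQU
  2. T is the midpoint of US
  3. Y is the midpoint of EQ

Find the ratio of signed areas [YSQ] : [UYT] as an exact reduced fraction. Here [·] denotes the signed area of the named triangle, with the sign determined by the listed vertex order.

[YSQ]:[UYT] = -1/2

Set Q = (0, 0), S = (1, 0), U = (0, 1); any affine frame gives the same invariant.
1. E is the centroid of triangle SQU ⇒ E = (1/3, 1/3)
2. T is the midpoint of US ⇒ T = (1/2, 1/2)
3. Y is the midpoint of EQ ⇒ Y = (1/6, 1/6)
2·[YSQ] = -1/6, 2·[UYT] = 1/3
[YSQ]:[UYT] = -1/6:1/3 = -1/2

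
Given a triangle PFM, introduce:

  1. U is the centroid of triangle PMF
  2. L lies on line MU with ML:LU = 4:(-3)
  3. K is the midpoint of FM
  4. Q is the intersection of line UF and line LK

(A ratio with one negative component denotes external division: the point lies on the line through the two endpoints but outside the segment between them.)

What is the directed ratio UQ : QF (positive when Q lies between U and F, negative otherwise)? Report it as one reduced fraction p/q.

Set P = (0, 0), F = (1, 0), M = (0, 1); any affine frame gives the same invariant.
1. U is the centroid of triangle PMF ⇒ U = (1/3, 1/3)
2. L lies on line MU with ML:LU = 4:(-3) ⇒ L = (4/3, -5/3)
3. K is the midpoint of FM ⇒ K = (1/2, 1/2)
4. Q is the intersection of line UF and line LK ⇒ Q = (13/21, 4/21)
Q = U + t·(F−U) with t = 3/7, so UQ:QF = t:(1−t) = 3/7:4/7

UQ:QF = 3/4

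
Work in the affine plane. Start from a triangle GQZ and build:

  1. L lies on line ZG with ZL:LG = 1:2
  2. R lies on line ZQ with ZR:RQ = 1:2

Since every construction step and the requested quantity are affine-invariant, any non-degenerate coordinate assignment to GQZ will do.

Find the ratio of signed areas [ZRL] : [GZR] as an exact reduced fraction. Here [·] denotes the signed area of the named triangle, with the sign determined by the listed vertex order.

[ZRL]:[GZR] = 1/3

Set G = (0, 0), Q = (1, 0), Z = (0, 1); any affine frame gives the same invariant.
1. L lies on line ZG with ZL:LG = 1:2 ⇒ L = (0, 2/3)
2. R lies on line ZQ with ZR:RQ = 1:2 ⇒ R = (1/3, 2/3)
2·[ZRL] = -1/9, 2·[GZR] = -1/3
[ZRL]:[GZR] = -1/9:-1/3 = 1/3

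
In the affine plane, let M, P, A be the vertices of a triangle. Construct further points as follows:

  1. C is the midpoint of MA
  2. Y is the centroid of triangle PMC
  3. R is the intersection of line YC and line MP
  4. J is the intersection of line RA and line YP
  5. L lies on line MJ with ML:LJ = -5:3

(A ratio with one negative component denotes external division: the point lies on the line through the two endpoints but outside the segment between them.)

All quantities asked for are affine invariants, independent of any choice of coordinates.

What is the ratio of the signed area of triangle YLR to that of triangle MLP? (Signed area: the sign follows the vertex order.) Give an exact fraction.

[YLR]:[MLP] = 13/30

Assign M = (0, 0), P = (1, 0), A = (0, 1) — the answer is frame-independent, so this choice is without loss of generality.
1. C is the midpoint of MA ⇒ C = (0, 1/2)
2. Y is the centroid of triangle PMC ⇒ Y = (1/3, 1/6)
3. R is the intersection of line YC and line MP ⇒ R = (1/2, 0)
4. J is the intersection of line RA and line YP ⇒ J = (3/7, 1/7)
5. L lies on line MJ with ML:LJ = -5:3 ⇒ L = (15/14, 5/14)
2·[YLR] = -13/84, 2·[MLP] = -5/14
[YLR]:[MLP] = -13/84:-5/14 = 13/30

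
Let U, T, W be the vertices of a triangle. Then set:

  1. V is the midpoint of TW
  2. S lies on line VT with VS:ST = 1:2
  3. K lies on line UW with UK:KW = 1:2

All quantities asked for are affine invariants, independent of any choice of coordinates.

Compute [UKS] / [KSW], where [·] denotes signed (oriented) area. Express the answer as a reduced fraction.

Work in coordinates with U = (0, 0), T = (1, 0), W = (0, 1).
1. V is the midpoint of TW ⇒ V = (1/2, 1/2)
2. S lies on line VT with VS:ST = 1:2 ⇒ S = (2/3, 1/3)
3. K lies on line UW with UK:KW = 1:2 ⇒ K = (0, 1/3)
2·[UKS] = -2/9, 2·[KSW] = 4/9
[UKS]:[KSW] = -2/9:4/9 = -1/2

[UKS]:[KSW] = -1/2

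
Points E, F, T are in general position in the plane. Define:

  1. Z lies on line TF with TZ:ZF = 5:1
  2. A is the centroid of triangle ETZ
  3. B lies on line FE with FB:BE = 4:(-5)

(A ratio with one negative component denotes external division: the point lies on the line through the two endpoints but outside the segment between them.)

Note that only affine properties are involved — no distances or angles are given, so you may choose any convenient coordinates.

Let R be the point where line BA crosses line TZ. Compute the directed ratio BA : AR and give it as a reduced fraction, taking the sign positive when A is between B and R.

BA:AR = -13

Work in coordinates with E = (0, 0), F = (1, 0), T = (0, 1).
1. Z lies on line TF with TZ:ZF = 5:1 ⇒ Z = (5/6, 1/6)
2. A is the centroid of triangle ETZ ⇒ A = (5/18, 7/18)
3. B lies on line FE with FB:BE = 4:(-5) ⇒ B = (5, 0)
line BA meets TZ at R = (25/39, 14/39)
A = B + t·(R−B) with t = 13/12, so BA:AR = 13/12:-1/12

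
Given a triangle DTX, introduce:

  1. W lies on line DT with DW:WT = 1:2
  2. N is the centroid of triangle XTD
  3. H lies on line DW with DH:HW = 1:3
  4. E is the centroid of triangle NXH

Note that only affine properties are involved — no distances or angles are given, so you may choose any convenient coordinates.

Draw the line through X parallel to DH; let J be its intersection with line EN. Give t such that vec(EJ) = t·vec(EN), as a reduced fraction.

t = -5

Choose coordinates D = (0, 0), T = (1, 0), X = (0, 1).
1. W lies on line DT with DW:WT = 1:2 ⇒ W = (1/3, 0)
2. N is the centroid of triangle XTD ⇒ N = (1/3, 1/3)
3. H lies on line DW with DH:HW = 1:3 ⇒ H = (1/12, 0)
4. E is the centroid of triangle NXH ⇒ E = (5/36, 4/9)
through X parallel to DH: direction (1/12, 0); meets EN at J = (-5/6, 1)
J = E + t·(N−E) with t = -5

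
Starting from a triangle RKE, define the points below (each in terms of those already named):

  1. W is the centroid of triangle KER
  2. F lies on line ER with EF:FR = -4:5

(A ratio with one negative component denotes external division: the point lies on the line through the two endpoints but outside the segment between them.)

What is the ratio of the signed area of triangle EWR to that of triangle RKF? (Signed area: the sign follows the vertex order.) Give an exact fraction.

Choose coordinates R = (0, 0), K = (1, 0), E = (0, 1).
1. W is the centroid of triangle KER ⇒ W = (1/3, 1/3)
2. F lies on line ER with EF:FR = -4:5 ⇒ F = (0, 5)
2·[EWR] = -1/3, 2·[RKF] = 5
[EWR]:[RKF] = -1/3:5 = -1/15

[EWR]:[RKF] = -1/15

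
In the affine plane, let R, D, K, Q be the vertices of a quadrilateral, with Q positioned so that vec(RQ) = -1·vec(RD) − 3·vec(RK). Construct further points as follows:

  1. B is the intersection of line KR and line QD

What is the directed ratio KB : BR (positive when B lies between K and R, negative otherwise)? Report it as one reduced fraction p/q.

KB:BR = -5/3

Assign R = (0, 0), D = (1, 0), K = (0, 1), Q = (-1, -3) — the answer is frame-independent, so this choice is without loss of generality.
1. B is the intersection of line KR and line QD ⇒ B = (0, -3/2)
B = K + t·(R−K) with t = 5/2, so KB:BR = t:(1−t) = 5/2:-3/2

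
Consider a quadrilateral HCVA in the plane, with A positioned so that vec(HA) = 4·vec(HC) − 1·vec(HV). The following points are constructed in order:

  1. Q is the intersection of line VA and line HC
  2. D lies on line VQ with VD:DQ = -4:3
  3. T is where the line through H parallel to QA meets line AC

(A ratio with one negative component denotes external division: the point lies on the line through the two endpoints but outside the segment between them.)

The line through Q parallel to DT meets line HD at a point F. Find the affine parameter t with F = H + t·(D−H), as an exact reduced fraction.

Assign H = (0, 0), C = (1, 0), V = (0, 1), A = (4, -1) — the answer is frame-independent, so this choice is without loss of generality.
1. Q is the intersection of line VA and line HC ⇒ Q = (2, 0)
2. D lies on line VQ with VD:DQ = -4:3 ⇒ D = (8, -3)
3. T is where the line through H parallel to QA meets line AC ⇒ T = (-2, 1)
through Q parallel to DT: direction (-10, 4); meets HD at F = (32, -12)
F = H + t·(D−H) with t = 4

t = 4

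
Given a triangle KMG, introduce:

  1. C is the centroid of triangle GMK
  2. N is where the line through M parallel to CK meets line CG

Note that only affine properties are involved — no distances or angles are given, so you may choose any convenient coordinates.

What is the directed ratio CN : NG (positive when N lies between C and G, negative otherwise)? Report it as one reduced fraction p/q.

Assign K = (0, 0), M = (1, 0), G = (0, 1) — the answer is frame-independent, so this choice is without loss of generality.
1. C is the centroid of triangle GMK ⇒ C = (1/3, 1/3)
2. N is where the line through M parallel to CK meets line CG ⇒ N = (2/3, -1/3)
N = C + t·(G−C) with t = -1, so CN:NG = t:(1−t) = -1:2

CN:NG = -1/2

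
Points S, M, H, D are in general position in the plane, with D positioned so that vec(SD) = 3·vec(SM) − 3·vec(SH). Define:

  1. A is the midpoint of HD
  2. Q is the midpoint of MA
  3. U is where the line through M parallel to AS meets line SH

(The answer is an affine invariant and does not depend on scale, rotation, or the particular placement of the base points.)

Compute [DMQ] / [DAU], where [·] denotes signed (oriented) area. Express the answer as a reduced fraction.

Work in coordinates with S = (0, 0), M = (1, 0), H = (0, 1), D = (3, -3).
1. A is the midpoint of HD ⇒ A = (3/2, -1)
2. Q is the midpoint of MA ⇒ Q = (5/4, -1/2)
3. U is where the line through M parallel to AS meets line SH ⇒ U = (0, 2/3)
2·[DMQ] = 1/4, 2·[DAU] = 1/2
[DMQ]:[DAU] = 1/4:1/2 = 1/2

[DMQ]:[DAU] = 1/2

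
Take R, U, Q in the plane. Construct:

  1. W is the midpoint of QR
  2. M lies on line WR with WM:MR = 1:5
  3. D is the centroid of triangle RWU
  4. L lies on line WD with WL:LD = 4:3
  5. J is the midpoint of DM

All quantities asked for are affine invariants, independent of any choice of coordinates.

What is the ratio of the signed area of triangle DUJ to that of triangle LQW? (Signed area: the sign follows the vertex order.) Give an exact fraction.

[DUJ]:[LQW] = 7/12

Assign R = (0, 0), U = (1, 0), Q = (0, 1) — the answer is frame-independent, so this choice is without loss of generality.
1. W is the midpoint of QR ⇒ W = (0, 1/2)
2. M lies on line WR with WM:MR = 1:5 ⇒ M = (0, 5/12)
3. D is the centroid of triangle RWU ⇒ D = (1/3, 1/6)
4. L lies on line WD with WL:LD = 4:3 ⇒ L = (4/21, 13/42)
5. J is the midpoint of DM ⇒ J = (1/6, 7/24)
2·[DUJ] = 1/18, 2·[LQW] = 2/21
[DUJ]:[LQW] = 1/18:2/21 = 7/12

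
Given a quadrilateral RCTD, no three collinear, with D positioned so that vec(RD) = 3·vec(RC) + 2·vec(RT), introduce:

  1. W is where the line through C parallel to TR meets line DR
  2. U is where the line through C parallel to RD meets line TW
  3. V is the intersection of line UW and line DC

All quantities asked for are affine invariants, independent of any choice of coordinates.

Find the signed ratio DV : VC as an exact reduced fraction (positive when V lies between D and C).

DV:VC = 3

Work in coordinates with R = (0, 0), C = (1, 0), T = (0, 1), D = (3, 2).
1. W is where the line through C parallel to TR meets line DR ⇒ W = (1, 2/3)
2. U is where the line through C parallel to RD meets line TW ⇒ U = (5/3, 4/9)
3. V is the intersection of line UW and line DC ⇒ V = (3/2, 1/2)
V = D + t·(C−D) with t = 3/4, so DV:VC = t:(1−t) = 3/4:1/4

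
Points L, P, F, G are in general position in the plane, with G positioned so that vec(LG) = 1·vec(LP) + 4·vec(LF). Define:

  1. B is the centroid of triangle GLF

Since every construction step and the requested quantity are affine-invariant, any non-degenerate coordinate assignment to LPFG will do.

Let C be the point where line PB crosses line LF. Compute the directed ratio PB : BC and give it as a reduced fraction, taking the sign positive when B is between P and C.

PB:BC = 2

Set L = (0, 0), P = (1, 0), F = (0, 1), G = (1, 4); any affine frame gives the same invariant.
1. B is the centroid of triangle GLF ⇒ B = (1/3, 5/3)
line PB meets LF at C = (0, 5/2)
B = P + t·(C−P) with t = 2/3, so PB:BC = 2/3:1/3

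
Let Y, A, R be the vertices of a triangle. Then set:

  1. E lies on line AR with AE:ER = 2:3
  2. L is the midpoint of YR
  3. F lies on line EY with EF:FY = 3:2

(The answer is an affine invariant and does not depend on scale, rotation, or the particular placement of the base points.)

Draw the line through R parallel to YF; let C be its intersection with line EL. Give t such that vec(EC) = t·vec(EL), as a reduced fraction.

t = 2

Assign Y = (0, 0), A = (1, 0), R = (0, 1) — the answer is frame-independent, so this choice is without loss of generality.
1. E lies on line AR with AE:ER = 2:3 ⇒ E = (3/5, 2/5)
2. L is the midpoint of YR ⇒ L = (0, 1/2)
3. F lies on line EY with EF:FY = 3:2 ⇒ F = (6/25, 4/25)
through R parallel to YF: direction (6/25, 4/25); meets EL at C = (-3/5, 3/5)
C = E + t·(L−E) with t = 2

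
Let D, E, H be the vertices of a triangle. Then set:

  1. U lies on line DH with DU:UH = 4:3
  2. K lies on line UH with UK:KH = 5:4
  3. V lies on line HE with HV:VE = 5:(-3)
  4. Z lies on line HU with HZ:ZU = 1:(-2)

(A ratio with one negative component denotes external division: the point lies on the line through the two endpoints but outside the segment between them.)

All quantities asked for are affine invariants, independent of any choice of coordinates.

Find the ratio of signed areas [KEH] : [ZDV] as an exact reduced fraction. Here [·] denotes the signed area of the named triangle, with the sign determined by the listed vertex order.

Work in coordinates with D = (0, 0), E = (1, 0), H = (0, 1).
1. U lies on line DH with DU:UH = 4:3 ⇒ U = (0, 4/7)
2. K lies on line UH with UK:KH = 5:4 ⇒ K = (0, 17/21)
3. V lies on line HE with HV:VE = 5:(-3) ⇒ V = (5/2, -3/2)
4. Z lies on line HU with HZ:ZU = 1:(-2) ⇒ Z = (0, 10/7)
2·[KEH] = 4/21, 2·[ZDV] = 25/7
[KEH]:[ZDV] = 4/21:25/7 = 4/75

[KEH]:[ZDV] = 4/75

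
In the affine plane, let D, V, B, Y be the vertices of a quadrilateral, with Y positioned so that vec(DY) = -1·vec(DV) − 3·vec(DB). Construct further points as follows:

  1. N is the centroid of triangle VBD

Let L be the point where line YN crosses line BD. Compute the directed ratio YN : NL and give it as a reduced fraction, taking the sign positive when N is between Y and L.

YN:NL = -4

Assign D = (0, 0), V = (1, 0), B = (0, 1), Y = (-1, -3) — the answer is frame-independent, so this choice is without loss of generality.
1. N is the centroid of triangle VBD ⇒ N = (1/3, 1/3)
line YN meets BD at L = (0, -1/2)
N = Y + t·(L−Y) with t = 4/3, so YN:NL = 4/3:-1/3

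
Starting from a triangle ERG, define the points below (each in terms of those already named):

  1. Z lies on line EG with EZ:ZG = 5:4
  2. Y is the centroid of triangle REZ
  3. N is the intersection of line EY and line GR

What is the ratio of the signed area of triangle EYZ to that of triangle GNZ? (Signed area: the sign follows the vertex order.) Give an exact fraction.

[EYZ]:[GNZ] = -35/54

Work in coordinates with E = (0, 0), R = (1, 0), G = (0, 1).
1. Z lies on line EG with EZ:ZG = 5:4 ⇒ Z = (0, 5/9)
2. Y is the centroid of triangle REZ ⇒ Y = (1/3, 5/27)
3. N is the intersection of line EY and line GR ⇒ N = (9/14, 5/14)
2·[EYZ] = 5/27, 2·[GNZ] = -2/7
[EYZ]:[GNZ] = 5/27:-2/7 = -35/54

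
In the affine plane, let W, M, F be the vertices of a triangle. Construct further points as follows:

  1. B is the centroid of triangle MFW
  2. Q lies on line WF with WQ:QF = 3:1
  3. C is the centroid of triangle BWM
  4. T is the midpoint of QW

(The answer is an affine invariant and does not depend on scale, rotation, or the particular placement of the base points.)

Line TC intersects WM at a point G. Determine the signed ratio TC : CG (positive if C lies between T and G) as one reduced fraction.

Assign W = (0, 0), M = (1, 0), F = (0, 1) — the answer is frame-independent, so this choice is without loss of generality.
1. B is the centroid of triangle MFW ⇒ B = (1/3, 1/3)
2. Q lies on line WF with WQ:QF = 3:1 ⇒ Q = (0, 3/4)
3. C is the centroid of triangle BWM ⇒ C = (4/9, 1/9)
4. T is the midpoint of QW ⇒ T = (0, 3/8)
line TC meets WM at G = (12/19, 0)
C = T + t·(G−T) with t = 19/27, so TC:CG = 19/27:8/27

TC:CG = 19/8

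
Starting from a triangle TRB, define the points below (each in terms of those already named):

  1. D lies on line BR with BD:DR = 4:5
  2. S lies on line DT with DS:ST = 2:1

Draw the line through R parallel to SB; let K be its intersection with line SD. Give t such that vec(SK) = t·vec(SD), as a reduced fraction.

t = 9/4

Work in coordinates with T = (0, 0), R = (1, 0), B = (0, 1).
1. D lies on line BR with BD:DR = 4:5 ⇒ D = (4/9, 5/9)
2. S lies on line DT with DS:ST = 2:1 ⇒ S = (4/27, 5/27)
through R parallel to SB: direction (-4/27, 22/27); meets SD at K = (22/27, 55/54)
K = S + t·(D−S) with t = 9/4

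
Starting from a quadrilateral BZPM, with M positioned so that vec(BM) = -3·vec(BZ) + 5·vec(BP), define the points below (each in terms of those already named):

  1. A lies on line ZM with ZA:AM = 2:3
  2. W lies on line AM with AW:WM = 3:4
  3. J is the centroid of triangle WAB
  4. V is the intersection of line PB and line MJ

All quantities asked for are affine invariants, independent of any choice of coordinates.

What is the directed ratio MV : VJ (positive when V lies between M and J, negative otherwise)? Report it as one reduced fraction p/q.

Assign B = (0, 0), Z = (1, 0), P = (0, 1), M = (-3, 5) — the answer is frame-independent, so this choice is without loss of generality.
1. A lies on line ZM with ZA:AM = 2:3 ⇒ A = (-3/5, 2)
2. W lies on line AM with AW:WM = 3:4 ⇒ W = (-57/35, 23/7)
3. J is the centroid of triangle WAB ⇒ J = (-26/35, 37/21)
4. V is the intersection of line PB and line MJ ⇒ V = (0, 55/79)
V = M + t·(J−M) with t = 105/79, so MV:VJ = t:(1−t) = 105/79:-26/79

MV:VJ = -105/26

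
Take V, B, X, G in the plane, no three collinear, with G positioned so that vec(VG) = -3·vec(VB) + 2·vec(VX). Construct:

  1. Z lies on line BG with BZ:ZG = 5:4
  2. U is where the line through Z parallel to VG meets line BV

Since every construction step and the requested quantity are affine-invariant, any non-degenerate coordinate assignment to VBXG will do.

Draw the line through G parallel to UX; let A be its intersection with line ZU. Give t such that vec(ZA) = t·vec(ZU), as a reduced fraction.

Assign V = (0, 0), B = (1, 0), X = (0, 1), G = (-3, 2) — the answer is frame-independent, so this choice is without loss of generality.
1. Z lies on line BG with BZ:ZG = 5:4 ⇒ Z = (-11/9, 10/9)
2. U is where the line through Z parallel to VG meets line BV ⇒ U = (4/9, 0)
through G parallel to UX: direction (-4/9, 1); meets ZU at A = (-545/171, 46/19)
A = Z + t·(U−Z) with t = -112/95

t = -112/95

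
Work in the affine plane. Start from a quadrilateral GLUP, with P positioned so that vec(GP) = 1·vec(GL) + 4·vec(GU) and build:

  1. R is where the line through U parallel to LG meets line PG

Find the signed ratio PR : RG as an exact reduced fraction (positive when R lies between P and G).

Choose coordinates G = (0, 0), L = (1, 0), U = (0, 1), P = (1, 4).
1. R is where the line through U parallel to LG meets line PG ⇒ R = (1/4, 1)
R = P + t·(G−P) with t = 3/4, so PR:RG = t:(1−t) = 3/4:1/4

PR:RG = 3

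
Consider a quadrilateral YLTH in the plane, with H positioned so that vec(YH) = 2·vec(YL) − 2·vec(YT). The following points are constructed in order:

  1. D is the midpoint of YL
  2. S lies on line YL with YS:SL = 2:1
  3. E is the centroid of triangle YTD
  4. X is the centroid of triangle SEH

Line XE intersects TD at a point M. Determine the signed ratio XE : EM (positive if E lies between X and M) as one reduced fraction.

Assign Y = (0, 0), L = (1, 0), T = (0, 1), H = (2, -2) — the answer is frame-independent, so this choice is without loss of generality.
1. D is the midpoint of YL ⇒ D = (1/2, 0)
2. S lies on line YL with YS:SL = 2:1 ⇒ S = (2/3, 0)
3. E is the centroid of triangle YTD ⇒ E = (1/6, 1/3)
4. X is the centroid of triangle SEH ⇒ X = (17/18, -5/9)
line XE meets TD at M = (5/9, -1/9)
E = X + t·(M−X) with t = 2, so XE:EM = 2:-1

XE:EM = -2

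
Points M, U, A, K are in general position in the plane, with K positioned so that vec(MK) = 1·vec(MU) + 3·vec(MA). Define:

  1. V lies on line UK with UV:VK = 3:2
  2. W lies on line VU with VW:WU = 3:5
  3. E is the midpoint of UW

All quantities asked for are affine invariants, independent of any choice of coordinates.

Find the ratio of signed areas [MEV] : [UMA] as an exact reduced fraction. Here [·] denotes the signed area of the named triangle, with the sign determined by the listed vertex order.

Set M = (0, 0), U = (1, 0), A = (0, 1), K = (1, 3); any affine frame gives the same invariant.
1. V lies on line UK with UV:VK = 3:2 ⇒ V = (1, 9/5)
2. W lies on line VU with VW:WU = 3:5 ⇒ W = (1, 9/8)
3. E is the midpoint of UW ⇒ E = (1, 9/16)
2·[MEV] = 99/80, 2·[UMA] = -1
[MEV]:[UMA] = 99/80:-1 = -99/80

[MEV]:[UMA] = -99/80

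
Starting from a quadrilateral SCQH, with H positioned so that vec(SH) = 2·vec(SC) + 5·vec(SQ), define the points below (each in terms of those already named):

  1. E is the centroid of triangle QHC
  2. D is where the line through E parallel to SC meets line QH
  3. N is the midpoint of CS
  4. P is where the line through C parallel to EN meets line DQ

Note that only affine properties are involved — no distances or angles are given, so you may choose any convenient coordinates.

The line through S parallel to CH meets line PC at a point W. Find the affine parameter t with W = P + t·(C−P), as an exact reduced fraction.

t = 13/3

Choose coordinates S = (0, 0), C = (1, 0), Q = (0, 1), H = (2, 5).
1. E is the centroid of triangle QHC ⇒ E = (1, 2)
2. D is where the line through E parallel to SC meets line QH ⇒ D = (1/2, 2)
3. N is the midpoint of CS ⇒ N = (1/2, 0)
4. P is where the line through C parallel to EN meets line DQ ⇒ P = (5/2, 6)
through S parallel to CH: direction (1, 5); meets PC at W = (-4, -20)
W = P + t·(C−P) with t = 13/3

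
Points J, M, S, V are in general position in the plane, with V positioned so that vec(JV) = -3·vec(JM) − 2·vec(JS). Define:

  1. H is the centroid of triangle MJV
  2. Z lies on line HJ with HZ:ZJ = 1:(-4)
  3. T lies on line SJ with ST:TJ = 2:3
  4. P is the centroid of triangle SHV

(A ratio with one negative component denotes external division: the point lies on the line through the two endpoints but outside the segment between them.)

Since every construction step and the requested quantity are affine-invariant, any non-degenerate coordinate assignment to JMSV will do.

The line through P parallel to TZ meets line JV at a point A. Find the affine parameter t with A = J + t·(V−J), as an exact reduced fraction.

t = 179/363

Work in coordinates with J = (0, 0), M = (1, 0), S = (0, 1), V = (-3, -2).
1. H is the centroid of triangle MJV ⇒ H = (-2/3, -2/3)
2. Z lies on line HJ with HZ:ZJ = 1:(-4) ⇒ Z = (-8/9, -8/9)
3. T lies on line SJ with ST:TJ = 2:3 ⇒ T = (0, 3/5)
4. P is the centroid of triangle SHV ⇒ P = (-11/9, -5/9)
through P parallel to TZ: direction (-8/9, -67/45); meets JV at A = (-179/121, -358/363)
A = J + t·(V−J) with t = 179/363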